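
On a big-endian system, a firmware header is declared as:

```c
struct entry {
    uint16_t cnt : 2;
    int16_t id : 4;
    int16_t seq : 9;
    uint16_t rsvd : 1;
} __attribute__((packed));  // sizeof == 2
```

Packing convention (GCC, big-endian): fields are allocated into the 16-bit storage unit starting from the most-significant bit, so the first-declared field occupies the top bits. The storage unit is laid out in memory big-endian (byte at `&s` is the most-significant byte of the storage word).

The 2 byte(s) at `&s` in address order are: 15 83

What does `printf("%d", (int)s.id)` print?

[0]=0x15 [1]=0x83 (big-endian) → word 0x1583
cnt:2 @ bit 14 → (0x1583>>14)&0x3 = 0x0
id:4 @ bit 10 → (0x1583>>10)&0xf = 0x5  ←
seq:9 @ bit 1 → (0x1583>>1)&0x1ff = 0xc1
rsvd:1 @ bit 0 → (0x1583>>0)&0x1 = 0x1
id signed 4b, MSB=0: value = 5

5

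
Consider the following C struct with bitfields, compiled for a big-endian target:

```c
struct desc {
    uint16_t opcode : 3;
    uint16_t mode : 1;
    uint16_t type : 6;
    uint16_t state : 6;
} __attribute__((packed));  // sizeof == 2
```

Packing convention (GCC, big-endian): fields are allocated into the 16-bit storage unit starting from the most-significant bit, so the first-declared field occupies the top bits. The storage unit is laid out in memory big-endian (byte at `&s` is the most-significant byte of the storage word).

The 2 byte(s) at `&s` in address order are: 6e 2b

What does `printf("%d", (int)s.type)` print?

56

[0]=0x6e [1]=0x2b (big-endian) → word 0x6e2b
opcode [13+:3] = (word>>13) & 0x7 = 3
mode [12+:1] = (word>>12) & 0x1 = 0
type [6+:6] = (word>>6) & 0x3f = 56  ←
state [0+:6] = (word>>0) & 0x3f = 43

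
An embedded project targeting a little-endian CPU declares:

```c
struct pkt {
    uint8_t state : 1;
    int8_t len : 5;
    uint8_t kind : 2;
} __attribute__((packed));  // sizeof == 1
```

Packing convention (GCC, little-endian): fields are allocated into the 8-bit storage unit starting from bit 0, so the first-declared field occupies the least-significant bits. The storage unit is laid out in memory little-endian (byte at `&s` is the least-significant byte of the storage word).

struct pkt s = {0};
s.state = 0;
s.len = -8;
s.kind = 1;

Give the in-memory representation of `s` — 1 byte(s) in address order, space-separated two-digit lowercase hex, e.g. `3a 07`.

70

state:1 = 0 → 0x0 << 0 → word 0x00
len:5 = -8 → 0x18 << 1 → word 0x30
kind:2 = 1 → 0x1 << 6 → word 0x70
word = 0x70 → little-endian bytes:
  [0]=0x70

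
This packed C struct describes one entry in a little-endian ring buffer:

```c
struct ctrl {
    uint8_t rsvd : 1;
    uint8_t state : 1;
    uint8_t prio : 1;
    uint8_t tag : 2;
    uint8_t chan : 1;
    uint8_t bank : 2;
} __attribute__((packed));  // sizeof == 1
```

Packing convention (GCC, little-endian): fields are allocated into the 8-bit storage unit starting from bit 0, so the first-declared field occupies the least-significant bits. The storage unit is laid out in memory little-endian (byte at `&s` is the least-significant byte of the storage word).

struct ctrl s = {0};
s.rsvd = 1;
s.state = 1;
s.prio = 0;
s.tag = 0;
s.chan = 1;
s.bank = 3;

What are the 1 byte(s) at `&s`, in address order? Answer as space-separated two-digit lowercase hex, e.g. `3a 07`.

e3

rsvd:1 = 1 → 0x1 << 0 → word 0x01
state:1 = 1 → 0x1 << 1 → word 0x03
prio:1 = 0 → 0x0 << 2 → word 0x03
tag:2 = 0 → 0x0 << 3 → word 0x03
chan:1 = 1 → 0x1 << 5 → word 0x23
bank:2 = 3 → 0x3 << 6 → word 0xe3
word = 0xe3 → little-endian bytes:
  [0]=0xe3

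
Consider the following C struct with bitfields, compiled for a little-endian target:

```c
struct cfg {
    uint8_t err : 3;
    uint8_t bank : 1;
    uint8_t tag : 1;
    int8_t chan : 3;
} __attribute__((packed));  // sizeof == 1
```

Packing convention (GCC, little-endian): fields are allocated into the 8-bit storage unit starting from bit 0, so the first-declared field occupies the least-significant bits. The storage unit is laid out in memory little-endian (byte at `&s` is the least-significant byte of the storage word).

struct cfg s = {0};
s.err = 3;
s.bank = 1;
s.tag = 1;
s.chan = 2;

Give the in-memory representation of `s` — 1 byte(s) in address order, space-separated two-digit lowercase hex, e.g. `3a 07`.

5b

[0+:3] err=3 & 0x7 = 0x3; word=0x03
[3+:1] bank=1 & 0x1 = 0x1; word=0x0b
[4+:1] tag=1 & 0x1 = 0x1; word=0x1b
[5+:3] chan=2 & 0x7 = 0x2; word=0x5b
word = 0x5b → little-endian bytes:
  [0]=0x5b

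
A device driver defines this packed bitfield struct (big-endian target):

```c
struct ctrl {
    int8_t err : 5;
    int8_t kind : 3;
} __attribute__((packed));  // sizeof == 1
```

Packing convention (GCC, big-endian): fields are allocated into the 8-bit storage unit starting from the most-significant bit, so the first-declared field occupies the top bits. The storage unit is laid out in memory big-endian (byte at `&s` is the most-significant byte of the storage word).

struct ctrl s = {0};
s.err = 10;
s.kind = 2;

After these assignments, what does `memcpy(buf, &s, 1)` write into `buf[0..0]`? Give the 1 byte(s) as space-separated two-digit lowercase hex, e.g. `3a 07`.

52

[3+:5] err=10 & 0x1f = 0xa; word=0x50
[0+:3] kind=2 & 0x7 = 0x2; word=0x52
word = 0x52 → big-endian bytes:
  [0]=0x52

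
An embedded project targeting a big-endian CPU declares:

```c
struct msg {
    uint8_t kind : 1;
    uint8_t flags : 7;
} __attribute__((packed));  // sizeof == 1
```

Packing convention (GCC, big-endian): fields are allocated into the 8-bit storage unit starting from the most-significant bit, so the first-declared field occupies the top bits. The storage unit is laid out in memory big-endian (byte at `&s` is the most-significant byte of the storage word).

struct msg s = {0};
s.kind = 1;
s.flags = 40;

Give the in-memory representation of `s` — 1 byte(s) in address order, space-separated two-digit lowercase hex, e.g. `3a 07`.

kind:1 = 1 → 0x1 << 7 → word 0x80
flags:7 = 40 → 0x28 << 0 → word 0xa8
word = 0xa8 → big-endian bytes:
  [0]=0xa8

a8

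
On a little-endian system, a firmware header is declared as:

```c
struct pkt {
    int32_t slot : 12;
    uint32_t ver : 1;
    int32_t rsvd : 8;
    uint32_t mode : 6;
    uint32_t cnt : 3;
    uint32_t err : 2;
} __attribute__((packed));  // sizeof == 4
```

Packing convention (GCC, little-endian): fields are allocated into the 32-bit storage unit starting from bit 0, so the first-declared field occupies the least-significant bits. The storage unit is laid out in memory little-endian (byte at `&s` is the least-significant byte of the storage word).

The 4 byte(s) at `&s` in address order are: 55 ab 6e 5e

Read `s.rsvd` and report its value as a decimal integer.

[0]=0x55 [1]=0xab [2]=0x6e [3]=0x5e (little-endian) → word 0x5e6eab55
slot:12 @ bit 0 → (0x5e6eab55>>0)&0xfff = 0xb55
ver:1 @ bit 12 → (0x5e6eab55>>12)&0x1 = 0x0
rsvd:8 @ bit 13 → (0x5e6eab55>>13)&0xff = 0x75  ←
mode:6 @ bit 21 → (0x5e6eab55>>21)&0x3f = 0x33
cnt:3 @ bit 27 → (0x5e6eab55>>27)&0x7 = 0x3
err:2 @ bit 30 → (0x5e6eab55>>30)&0x3 = 0x1
rsvd signed 8b, MSB=0: value = 117

117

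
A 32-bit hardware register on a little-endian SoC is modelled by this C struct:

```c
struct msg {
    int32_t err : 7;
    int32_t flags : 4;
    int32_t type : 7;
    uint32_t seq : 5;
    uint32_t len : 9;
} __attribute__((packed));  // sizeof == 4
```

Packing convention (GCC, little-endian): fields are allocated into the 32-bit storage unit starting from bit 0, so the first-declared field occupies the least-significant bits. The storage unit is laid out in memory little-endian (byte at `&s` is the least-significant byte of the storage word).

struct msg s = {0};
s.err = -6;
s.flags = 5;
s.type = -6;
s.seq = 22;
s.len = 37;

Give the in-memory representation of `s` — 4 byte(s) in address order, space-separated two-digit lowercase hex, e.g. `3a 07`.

fa d2 db 12

err (7b) val=-6 bits=0x7a at bit 0: 0x0000007a
flags (4b) val=5 bits=0x5 at bit 7: 0x000002fa
type (7b) val=-6 bits=0x7a at bit 11: 0x0003d2fa
seq (5b) val=22 bits=0x16 at bit 18: 0x005bd2fa
len (9b) val=37 bits=0x25 at bit 23: 0x12dbd2fa
word = 0x12dbd2fa → little-endian bytes:
  [0]=0xfa  [1]=0xd2  [2]=0xdb  [3]=0x12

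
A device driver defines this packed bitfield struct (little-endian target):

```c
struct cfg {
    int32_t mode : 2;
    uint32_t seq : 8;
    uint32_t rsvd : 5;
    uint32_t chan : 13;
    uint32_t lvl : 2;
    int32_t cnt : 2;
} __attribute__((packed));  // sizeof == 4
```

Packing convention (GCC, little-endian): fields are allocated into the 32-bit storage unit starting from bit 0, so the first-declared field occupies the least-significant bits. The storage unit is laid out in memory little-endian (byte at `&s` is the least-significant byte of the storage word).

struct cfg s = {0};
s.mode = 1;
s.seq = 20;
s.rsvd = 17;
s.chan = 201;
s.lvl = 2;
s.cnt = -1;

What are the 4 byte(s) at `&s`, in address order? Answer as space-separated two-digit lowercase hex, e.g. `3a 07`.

51 c4 64 e0

mode (2b) val=1 bits=0x1 at bit 0: 0x00000001
seq (8b) val=20 bits=0x14 at bit 2: 0x00000051
rsvd (5b) val=17 bits=0x11 at bit 10: 0x00004451
chan (13b) val=201 bits=0xc9 at bit 15: 0x0064c451
lvl (2b) val=2 bits=0x2 at bit 28: 0x2064c451
cnt (2b) val=-1 bits=0x3 at bit 30: 0xe064c451
word = 0xe064c451 → little-endian bytes:
  [0]=0x51  [1]=0xc4  [2]=0x64  [3]=0xe0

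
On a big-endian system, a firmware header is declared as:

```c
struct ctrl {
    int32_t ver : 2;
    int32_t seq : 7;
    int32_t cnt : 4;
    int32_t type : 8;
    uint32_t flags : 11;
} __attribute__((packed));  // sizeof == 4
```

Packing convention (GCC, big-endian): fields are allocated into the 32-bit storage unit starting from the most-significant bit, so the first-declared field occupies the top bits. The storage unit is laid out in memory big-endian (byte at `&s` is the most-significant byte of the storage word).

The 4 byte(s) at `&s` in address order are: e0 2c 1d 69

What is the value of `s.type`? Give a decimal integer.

[0]=0xe0 [1]=0x2c [2]=0x1d [3]=0x69 (big-endian) → word 0xe02c1d69
ver [30+:2] = (word>>30) & 0x3 = 3
seq [23+:7] = (word>>23) & 0x7f = 64
cnt [19+:4] = (word>>19) & 0xf = 5
type [11+:8] = (word>>11) & 0xff = 131  ←
flags [0+:11] = (word>>0) & 0x7ff = 1385
type signed 8b, MSB=1: 131 - 256 = -125

-125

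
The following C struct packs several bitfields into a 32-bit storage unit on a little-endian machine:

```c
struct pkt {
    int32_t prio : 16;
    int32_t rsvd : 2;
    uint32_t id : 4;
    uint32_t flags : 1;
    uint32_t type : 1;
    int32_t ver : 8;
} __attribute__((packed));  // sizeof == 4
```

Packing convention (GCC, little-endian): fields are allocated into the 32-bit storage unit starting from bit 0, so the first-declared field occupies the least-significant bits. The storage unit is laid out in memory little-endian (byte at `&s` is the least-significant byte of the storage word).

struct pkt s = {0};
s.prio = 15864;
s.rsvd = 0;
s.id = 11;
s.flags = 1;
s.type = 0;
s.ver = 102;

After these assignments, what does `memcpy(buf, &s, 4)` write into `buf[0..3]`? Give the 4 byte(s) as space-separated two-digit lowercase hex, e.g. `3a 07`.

f8 3d 6c 66

[0+:16] prio=15864 & 0xffff = 0x3df8; word=0x00003df8
[16+:2] rsvd=0 & 0x3 = 0x0; word=0x00003df8
[18+:4] id=11 & 0xf = 0xb; word=0x002c3df8
[22+:1] flags=1 & 0x1 = 0x1; word=0x006c3df8
[23+:1] type=0 & 0x1 = 0x0; word=0x006c3df8
[24+:8] ver=102 & 0xff = 0x66; word=0x666c3df8
word = 0x666c3df8 → little-endian bytes:
  [0]=0xf8  [1]=0x3d  [2]=0x6c  [3]=0x66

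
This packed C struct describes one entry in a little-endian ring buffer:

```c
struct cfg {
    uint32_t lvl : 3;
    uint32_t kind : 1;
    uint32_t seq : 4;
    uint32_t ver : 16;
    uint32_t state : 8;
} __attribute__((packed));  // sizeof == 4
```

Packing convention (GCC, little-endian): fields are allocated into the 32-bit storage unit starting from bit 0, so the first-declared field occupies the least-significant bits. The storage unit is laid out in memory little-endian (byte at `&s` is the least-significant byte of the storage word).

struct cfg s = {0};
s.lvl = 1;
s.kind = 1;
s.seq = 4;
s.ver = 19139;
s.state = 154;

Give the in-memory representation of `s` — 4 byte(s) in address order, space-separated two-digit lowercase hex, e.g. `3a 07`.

lvl:3 = 1 → 0x1 << 0 → word 0x00000001
kind:1 = 1 → 0x1 << 3 → word 0x00000009
seq:4 = 4 → 0x4 << 4 → word 0x00000049
ver:16 = 19139 → 0x4ac3 << 8 → word 0x004ac349
state:8 = 154 → 0x9a << 24 → word 0x9a4ac349
word = 0x9a4ac349 → little-endian bytes:
  [0]=0x49  [1]=0xc3  [2]=0x4a  [3]=0x9a

49 c3 4a 9a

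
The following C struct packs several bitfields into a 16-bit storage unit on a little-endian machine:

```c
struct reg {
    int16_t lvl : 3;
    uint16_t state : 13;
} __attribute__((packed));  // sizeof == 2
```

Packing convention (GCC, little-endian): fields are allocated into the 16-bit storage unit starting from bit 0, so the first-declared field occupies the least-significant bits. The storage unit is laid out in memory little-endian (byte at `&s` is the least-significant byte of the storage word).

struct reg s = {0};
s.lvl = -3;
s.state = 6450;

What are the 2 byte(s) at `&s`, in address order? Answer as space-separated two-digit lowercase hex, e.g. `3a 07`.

lvl:3 = -3 → 0x5 << 0 → word 0x0005
state:13 = 6450 → 0x1932 << 3 → word 0xc995
word = 0xc995 → little-endian bytes:
  [0]=0x95  [1]=0xc9

95 c9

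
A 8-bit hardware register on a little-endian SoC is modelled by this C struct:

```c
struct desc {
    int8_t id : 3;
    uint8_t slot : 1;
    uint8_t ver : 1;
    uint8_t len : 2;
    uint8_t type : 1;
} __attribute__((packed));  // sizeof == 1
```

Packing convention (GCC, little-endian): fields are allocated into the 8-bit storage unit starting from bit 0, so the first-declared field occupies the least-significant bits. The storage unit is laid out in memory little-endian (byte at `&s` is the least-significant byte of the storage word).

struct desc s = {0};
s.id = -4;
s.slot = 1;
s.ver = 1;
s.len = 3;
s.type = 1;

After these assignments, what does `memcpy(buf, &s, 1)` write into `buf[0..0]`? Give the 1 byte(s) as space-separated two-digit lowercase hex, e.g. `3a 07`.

fc

[0+:3] id=-4 & 0x7 = 0x4; word=0x04
[3+:1] slot=1 & 0x1 = 0x1; word=0x0c
[4+:1] ver=1 & 0x1 = 0x1; word=0x1c
[5+:2] len=3 & 0x3 = 0x3; word=0x7c
[7+:1] type=1 & 0x1 = 0x1; word=0xfc
word = 0xfc → little-endian bytes:
  [0]=0xfc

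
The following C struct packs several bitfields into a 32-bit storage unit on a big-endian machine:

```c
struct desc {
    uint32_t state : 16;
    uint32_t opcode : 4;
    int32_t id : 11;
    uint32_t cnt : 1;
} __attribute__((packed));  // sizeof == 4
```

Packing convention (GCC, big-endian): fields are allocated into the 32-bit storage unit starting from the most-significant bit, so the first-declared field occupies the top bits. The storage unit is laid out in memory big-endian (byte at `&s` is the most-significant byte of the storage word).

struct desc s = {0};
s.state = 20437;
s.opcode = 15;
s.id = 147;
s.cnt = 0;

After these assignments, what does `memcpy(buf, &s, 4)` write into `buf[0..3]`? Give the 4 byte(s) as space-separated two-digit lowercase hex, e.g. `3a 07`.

state (16b) val=20437 bits=0x4fd5 at bit 16: 0x4fd50000
opcode (4b) val=15 bits=0xf at bit 12: 0x4fd5f000
id (11b) val=147 bits=0x93 at bit 1: 0x4fd5f126
cnt (1b) val=0 bits=0x0 at bit 0: 0x4fd5f126
word = 0x4fd5f126 → big-endian bytes:
  [0]=0x4f  [1]=0xd5  [2]=0xf1  [3]=0x26

4f d5 f1 26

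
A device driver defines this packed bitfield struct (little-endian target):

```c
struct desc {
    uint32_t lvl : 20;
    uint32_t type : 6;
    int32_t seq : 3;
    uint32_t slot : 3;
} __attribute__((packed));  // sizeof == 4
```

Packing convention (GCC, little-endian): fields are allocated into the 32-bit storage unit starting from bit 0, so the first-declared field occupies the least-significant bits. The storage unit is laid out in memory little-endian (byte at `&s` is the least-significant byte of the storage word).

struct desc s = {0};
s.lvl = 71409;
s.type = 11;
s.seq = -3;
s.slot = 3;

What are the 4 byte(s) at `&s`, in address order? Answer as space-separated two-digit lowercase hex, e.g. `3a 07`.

lvl (20b) val=71409 bits=0x116f1 at bit 0: 0x000116f1
type (6b) val=11 bits=0xb at bit 20: 0x00b116f1
seq (3b) val=-3 bits=0x5 at bit 26: 0x14b116f1
slot (3b) val=3 bits=0x3 at bit 29: 0x74b116f1
word = 0x74b116f1 → little-endian bytes:
  [0]=0xf1  [1]=0x16  [2]=0xb1  [3]=0x74

f1 16 b1 74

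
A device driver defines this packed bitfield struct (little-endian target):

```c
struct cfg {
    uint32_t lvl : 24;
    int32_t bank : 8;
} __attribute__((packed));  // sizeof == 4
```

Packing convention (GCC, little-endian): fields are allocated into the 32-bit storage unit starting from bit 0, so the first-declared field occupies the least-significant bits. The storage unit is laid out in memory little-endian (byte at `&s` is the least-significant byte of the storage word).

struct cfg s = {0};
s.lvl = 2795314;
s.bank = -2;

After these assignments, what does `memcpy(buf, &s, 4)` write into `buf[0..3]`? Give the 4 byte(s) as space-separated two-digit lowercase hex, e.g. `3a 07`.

32 a7 2a fe

lvl (24b) val=2795314 bits=0x2aa732 at bit 0: 0x002aa732
bank (8b) val=-2 bits=0xfe at bit 24: 0xfe2aa732
word = 0xfe2aa732 → little-endian bytes:
  [0]=0x32  [1]=0xa7  [2]=0x2a  [3]=0xfe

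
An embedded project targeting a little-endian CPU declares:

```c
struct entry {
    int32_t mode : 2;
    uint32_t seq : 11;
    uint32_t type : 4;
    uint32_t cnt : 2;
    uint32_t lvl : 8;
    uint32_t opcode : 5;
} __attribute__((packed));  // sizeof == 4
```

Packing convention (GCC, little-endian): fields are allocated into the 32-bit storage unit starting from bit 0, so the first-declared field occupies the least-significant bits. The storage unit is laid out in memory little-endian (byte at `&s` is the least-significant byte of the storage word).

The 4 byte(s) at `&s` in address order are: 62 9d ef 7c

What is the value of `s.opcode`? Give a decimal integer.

15

[0]=0x62 [1]=0x9d [2]=0xef [3]=0x7c (little-endian) → word 0x7cef9d62
mode:2 @ bit 0 → (0x7cef9d62>>0)&0x3 = 0x2
seq:11 @ bit 2 → (0x7cef9d62>>2)&0x7ff = 0x758
type:4 @ bit 13 → (0x7cef9d62>>13)&0xf = 0xc
cnt:2 @ bit 17 → (0x7cef9d62>>17)&0x3 = 0x3
lvl:8 @ bit 19 → (0x7cef9d62>>19)&0xff = 0x9d
opcode:5 @ bit 27 → (0x7cef9d62>>27)&0x1f = 0xf  ←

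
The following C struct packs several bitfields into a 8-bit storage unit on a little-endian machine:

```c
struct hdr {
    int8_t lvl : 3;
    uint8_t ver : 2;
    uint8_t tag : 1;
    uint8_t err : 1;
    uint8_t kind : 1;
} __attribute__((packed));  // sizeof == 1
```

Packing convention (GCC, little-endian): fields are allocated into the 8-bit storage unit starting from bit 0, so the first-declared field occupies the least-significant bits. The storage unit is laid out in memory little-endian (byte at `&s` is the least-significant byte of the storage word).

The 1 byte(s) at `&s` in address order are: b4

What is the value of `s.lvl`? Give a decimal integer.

-4

[0]=0xb4 (little-endian) → word 0xb4
lvl:3 @ bit 0 → (0xb4>>0)&0x7 = 0x4  ←
ver:2 @ bit 3 → (0xb4>>3)&0x3 = 0x2
tag:1 @ bit 5 → (0xb4>>5)&0x1 = 0x1
err:1 @ bit 6 → (0xb4>>6)&0x1 = 0x0
kind:1 @ bit 7 → (0xb4>>7)&0x1 = 0x1
lvl signed 3b, MSB=1: 4 - 8 = -4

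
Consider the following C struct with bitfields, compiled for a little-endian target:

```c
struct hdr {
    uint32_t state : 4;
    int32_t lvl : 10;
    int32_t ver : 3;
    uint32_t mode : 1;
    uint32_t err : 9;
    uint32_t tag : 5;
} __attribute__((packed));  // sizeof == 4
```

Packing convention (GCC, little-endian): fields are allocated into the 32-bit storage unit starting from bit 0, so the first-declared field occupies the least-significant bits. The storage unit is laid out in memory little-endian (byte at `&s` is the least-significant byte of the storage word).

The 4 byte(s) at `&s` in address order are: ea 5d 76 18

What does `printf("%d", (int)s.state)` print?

10

[0]=0xea [1]=0x5d [2]=0x76 [3]=0x18 (little-endian) → word 0x18765dea
state [0+:4] = (word>>0) & 0xf = 10  ←
lvl [4+:10] = (word>>4) & 0x3ff = 478
ver [14+:3] = (word>>14) & 0x7 = 1
mode [17+:1] = (word>>17) & 0x1 = 1
err [18+:9] = (word>>18) & 0x1ff = 29
tag [27+:5] = (word>>27) & 0x1f = 3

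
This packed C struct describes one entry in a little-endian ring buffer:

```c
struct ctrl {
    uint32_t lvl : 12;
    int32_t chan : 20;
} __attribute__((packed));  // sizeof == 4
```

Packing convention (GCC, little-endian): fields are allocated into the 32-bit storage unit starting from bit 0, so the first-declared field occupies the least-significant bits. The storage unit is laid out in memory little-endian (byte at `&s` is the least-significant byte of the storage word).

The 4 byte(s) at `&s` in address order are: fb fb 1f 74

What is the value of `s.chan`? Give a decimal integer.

475647

[0]=0xfb [1]=0xfb [2]=0x1f [3]=0x74 (little-endian) → word 0x741ffbfb
lvl [0+:12] = (word>>0) & 0xfff = 3067
chan [12+:20] = (word>>12) & 0xfffff = 475647  ←
chan signed 20b, MSB=0: value = 475647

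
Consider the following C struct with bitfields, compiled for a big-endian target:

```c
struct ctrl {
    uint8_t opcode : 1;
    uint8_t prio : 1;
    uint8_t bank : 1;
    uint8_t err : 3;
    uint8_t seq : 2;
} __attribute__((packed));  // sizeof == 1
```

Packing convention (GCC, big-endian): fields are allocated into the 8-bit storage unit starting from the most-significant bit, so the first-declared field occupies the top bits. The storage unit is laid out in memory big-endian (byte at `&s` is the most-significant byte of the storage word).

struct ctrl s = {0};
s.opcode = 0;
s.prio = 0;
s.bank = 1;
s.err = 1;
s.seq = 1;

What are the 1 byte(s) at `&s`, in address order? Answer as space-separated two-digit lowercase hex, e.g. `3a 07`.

25

opcode (1b) val=0 bits=0x0 at bit 7: 0x00
prio (1b) val=0 bits=0x0 at bit 6: 0x00
bank (1b) val=1 bits=0x1 at bit 5: 0x20
err (3b) val=1 bits=0x1 at bit 2: 0x24
seq (2b) val=1 bits=0x1 at bit 0: 0x25
word = 0x25 → big-endian bytes:
  [0]=0x25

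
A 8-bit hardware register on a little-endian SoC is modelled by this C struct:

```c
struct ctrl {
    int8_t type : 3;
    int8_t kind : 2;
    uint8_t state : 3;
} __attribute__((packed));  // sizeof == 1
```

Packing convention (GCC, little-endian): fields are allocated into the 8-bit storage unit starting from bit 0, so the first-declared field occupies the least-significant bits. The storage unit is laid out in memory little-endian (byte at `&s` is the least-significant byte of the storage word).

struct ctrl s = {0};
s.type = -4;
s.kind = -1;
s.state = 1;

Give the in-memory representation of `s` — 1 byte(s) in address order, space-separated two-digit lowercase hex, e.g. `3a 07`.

3c

[0+:3] type=-4 & 0x7 = 0x4; word=0x04
[3+:2] kind=-1 & 0x3 = 0x3; word=0x1c
[5+:3] state=1 & 0x7 = 0x1; word=0x3c
word = 0x3c → little-endian bytes:
  [0]=0x3c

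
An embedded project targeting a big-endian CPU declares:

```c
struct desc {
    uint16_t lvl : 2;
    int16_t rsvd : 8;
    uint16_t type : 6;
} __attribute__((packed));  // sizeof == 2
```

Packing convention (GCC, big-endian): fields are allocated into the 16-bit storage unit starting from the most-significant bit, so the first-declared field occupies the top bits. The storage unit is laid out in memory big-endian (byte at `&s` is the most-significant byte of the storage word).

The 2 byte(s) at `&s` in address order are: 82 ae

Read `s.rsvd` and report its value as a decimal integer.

10

[0]=0x82 [1]=0xae (big-endian) → word 0x82ae
lvl:2 @ bit 14 → (0x82ae>>14)&0x3 = 0x2
rsvd:8 @ bit 6 → (0x82ae>>6)&0xff = 0xa  ←
type:6 @ bit 0 → (0x82ae>>0)&0x3f = 0x2e
rsvd signed 8b, MSB=0: value = 10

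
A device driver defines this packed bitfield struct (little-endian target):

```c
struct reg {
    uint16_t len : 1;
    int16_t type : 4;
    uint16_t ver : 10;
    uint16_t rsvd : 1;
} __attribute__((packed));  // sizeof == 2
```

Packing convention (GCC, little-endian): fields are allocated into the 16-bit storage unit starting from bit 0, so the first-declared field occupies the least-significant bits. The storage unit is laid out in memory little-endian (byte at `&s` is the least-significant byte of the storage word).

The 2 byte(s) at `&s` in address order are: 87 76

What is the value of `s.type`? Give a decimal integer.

[0]=0x87 [1]=0x76 (little-endian) → word 0x7687
len [0+:1] = (word>>0) & 0x1 = 1
type [1+:4] = (word>>1) & 0xf = 3  ←
ver [5+:10] = (word>>5) & 0x3ff = 948
rsvd [15+:1] = (word>>15) & 0x1 = 0
type signed 4b, MSB=0: value = 3

3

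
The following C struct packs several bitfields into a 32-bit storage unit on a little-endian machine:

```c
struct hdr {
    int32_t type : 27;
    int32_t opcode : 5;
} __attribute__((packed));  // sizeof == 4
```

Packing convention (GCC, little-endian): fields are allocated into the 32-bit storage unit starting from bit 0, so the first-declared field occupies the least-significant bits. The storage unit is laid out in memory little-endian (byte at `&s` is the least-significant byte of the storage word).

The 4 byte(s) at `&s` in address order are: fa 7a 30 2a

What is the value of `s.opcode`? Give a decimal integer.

[0]=0xfa [1]=0x7a [2]=0x30 [3]=0x2a (little-endian) → word 0x2a307afa
type:27 @ bit 0 → (0x2a307afa>>0)&0x7ffffff = 0x2307afa
opcode:5 @ bit 27 → (0x2a307afa>>27)&0x1f = 0x5  ←
opcode signed 5b, MSB=0: value = 5

5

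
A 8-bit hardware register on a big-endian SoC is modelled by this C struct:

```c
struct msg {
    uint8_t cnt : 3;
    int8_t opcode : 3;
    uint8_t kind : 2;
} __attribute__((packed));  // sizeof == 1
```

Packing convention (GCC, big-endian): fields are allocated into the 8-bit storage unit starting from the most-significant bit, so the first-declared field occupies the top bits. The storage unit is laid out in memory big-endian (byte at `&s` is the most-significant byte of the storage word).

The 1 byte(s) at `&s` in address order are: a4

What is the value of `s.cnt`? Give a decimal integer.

5

[0]=0xa4 (big-endian) → word 0xa4
cnt:3 @ bit 5 → (0xa4>>5)&0x7 = 0x5  ←
opcode:3 @ bit 2 → (0xa4>>2)&0x7 = 0x1
kind:2 @ bit 0 → (0xa4>>0)&0x3 = 0x0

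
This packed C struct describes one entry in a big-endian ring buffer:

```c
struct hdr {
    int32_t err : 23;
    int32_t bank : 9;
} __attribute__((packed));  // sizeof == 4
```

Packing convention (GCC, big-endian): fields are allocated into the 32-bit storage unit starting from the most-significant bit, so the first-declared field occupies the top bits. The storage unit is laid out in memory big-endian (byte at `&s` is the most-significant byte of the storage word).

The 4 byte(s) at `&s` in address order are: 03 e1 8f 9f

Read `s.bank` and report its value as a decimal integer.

[0]=0x03 [1]=0xe1 [2]=0x8f [3]=0x9f (big-endian) → word 0x03e18f9f
err [9+:23] = (word>>9) & 0x7fffff = 127175
bank [0+:9] = (word>>0) & 0x1ff = 415  ←
bank signed 9b, MSB=1: 415 - 512 = -97

-97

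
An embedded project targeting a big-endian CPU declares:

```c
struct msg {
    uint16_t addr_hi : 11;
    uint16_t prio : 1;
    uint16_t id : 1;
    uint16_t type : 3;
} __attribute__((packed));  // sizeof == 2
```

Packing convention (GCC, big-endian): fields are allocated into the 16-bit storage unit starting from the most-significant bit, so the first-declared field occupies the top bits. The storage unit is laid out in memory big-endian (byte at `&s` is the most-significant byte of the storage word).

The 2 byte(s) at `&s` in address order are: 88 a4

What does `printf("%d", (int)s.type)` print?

4

[0]=0x88 [1]=0xa4 (big-endian) → word 0x88a4
addr_hi:11 @ bit 5 → (0x88a4>>5)&0x7ff = 0x445
prio:1 @ bit 4 → (0x88a4>>4)&0x1 = 0x0
id:1 @ bit 3 → (0x88a4>>3)&0x1 = 0x0
type:3 @ bit 0 → (0x88a4>>0)&0x7 = 0x4  ←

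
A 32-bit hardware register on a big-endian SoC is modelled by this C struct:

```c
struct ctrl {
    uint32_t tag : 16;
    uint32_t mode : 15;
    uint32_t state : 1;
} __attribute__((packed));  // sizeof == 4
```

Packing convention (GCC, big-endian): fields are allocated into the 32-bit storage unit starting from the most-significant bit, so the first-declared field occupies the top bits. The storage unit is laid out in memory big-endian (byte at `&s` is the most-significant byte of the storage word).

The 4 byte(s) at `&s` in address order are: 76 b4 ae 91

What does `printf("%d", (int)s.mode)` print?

[0]=0x76 [1]=0xb4 [2]=0xae [3]=0x91 (big-endian) → word 0x76b4ae91
tag [16+:16] = (word>>16) & 0xffff = 30388
mode [1+:15] = (word>>1) & 0x7fff = 22344  ←
state [0+:1] = (word>>0) & 0x1 = 1

22344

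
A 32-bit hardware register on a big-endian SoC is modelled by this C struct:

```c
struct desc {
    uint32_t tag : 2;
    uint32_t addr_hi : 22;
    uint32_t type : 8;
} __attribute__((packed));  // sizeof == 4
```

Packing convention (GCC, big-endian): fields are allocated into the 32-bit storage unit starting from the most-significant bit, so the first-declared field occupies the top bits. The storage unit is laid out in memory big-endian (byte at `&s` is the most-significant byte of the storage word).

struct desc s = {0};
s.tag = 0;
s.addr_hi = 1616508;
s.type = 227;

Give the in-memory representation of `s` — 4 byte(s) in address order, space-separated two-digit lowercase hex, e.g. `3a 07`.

tag (2b) val=0 bits=0x0 at bit 30: 0x00000000
addr_hi (22b) val=1616508 bits=0x18aa7c at bit 8: 0x18aa7c00
type (8b) val=227 bits=0xe3 at bit 0: 0x18aa7ce3
word = 0x18aa7ce3 → big-endian bytes:
  [0]=0x18  [1]=0xaa  [2]=0x7c  [3]=0xe3

18 aa 7c e3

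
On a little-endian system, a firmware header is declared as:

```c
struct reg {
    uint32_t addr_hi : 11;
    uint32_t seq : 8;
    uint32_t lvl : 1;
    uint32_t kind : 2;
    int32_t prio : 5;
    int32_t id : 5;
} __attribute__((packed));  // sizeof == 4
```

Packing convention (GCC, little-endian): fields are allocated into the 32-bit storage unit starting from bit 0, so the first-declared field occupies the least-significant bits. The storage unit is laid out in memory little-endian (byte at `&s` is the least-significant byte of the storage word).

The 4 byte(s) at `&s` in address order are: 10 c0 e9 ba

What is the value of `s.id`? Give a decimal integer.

-9

[0]=0x10 [1]=0xc0 [2]=0xe9 [3]=0xba (little-endian) → word 0xbae9c010
addr_hi [0+:11] = (word>>0) & 0x7ff = 16
seq [11+:8] = (word>>11) & 0xff = 56
lvl [19+:1] = (word>>19) & 0x1 = 1
kind [20+:2] = (word>>20) & 0x3 = 2
prio [22+:5] = (word>>22) & 0x1f = 11
id [27+:5] = (word>>27) & 0x1f = 23  ←
id signed 5b, MSB=1: 23 - 32 = -9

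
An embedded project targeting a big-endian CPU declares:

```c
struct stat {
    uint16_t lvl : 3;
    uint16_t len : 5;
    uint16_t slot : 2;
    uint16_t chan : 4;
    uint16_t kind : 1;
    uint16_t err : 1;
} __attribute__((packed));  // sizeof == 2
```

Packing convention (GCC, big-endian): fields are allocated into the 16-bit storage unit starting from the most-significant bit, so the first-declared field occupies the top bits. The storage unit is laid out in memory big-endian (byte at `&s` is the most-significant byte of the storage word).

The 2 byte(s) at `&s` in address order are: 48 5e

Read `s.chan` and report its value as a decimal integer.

7

[0]=0x48 [1]=0x5e (big-endian) → word 0x485e
lvl [13+:3] = (word>>13) & 0x7 = 2
len [8+:5] = (word>>8) & 0x1f = 8
slot [6+:2] = (word>>6) & 0x3 = 1
chan [2+:4] = (word>>2) & 0xf = 7  ←
kind [1+:1] = (word>>1) & 0x1 = 1
err [0+:1] = (word>>0) & 0x1 = 0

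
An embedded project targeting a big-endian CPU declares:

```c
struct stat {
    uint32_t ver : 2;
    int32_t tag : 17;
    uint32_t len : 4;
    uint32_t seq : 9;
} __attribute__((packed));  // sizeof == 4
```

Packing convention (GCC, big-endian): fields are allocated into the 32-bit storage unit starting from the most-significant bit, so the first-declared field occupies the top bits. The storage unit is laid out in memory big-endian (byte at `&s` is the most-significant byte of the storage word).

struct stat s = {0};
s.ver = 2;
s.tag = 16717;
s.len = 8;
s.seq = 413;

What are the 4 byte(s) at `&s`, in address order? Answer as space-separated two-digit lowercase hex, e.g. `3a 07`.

ver (2b) val=2 bits=0x2 at bit 30: 0x80000000
tag (17b) val=16717 bits=0x414d at bit 13: 0x8829a000
len (4b) val=8 bits=0x8 at bit 9: 0x8829b000
seq (9b) val=413 bits=0x19d at bit 0: 0x8829b19d
word = 0x8829b19d → big-endian bytes:
  [0]=0x88  [1]=0x29  [2]=0xb1  [3]=0x9d

88 29 b1 9d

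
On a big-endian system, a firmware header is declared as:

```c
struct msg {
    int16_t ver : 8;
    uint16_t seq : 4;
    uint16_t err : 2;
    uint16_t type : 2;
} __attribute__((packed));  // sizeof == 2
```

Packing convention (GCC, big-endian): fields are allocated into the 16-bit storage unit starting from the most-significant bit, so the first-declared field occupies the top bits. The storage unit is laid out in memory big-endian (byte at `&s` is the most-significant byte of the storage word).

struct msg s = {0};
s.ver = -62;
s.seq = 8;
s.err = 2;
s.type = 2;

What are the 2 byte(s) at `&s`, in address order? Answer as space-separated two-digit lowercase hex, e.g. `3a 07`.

ver:8 = -62 → 0xc2 << 8 → word 0xc200
seq:4 = 8 → 0x8 << 4 → word 0xc280
err:2 = 2 → 0x2 << 2 → word 0xc288
type:2 = 2 → 0x2 << 0 → word 0xc28a
word = 0xc28a → big-endian bytes:
  [0]=0xc2  [1]=0x8a

c2 8a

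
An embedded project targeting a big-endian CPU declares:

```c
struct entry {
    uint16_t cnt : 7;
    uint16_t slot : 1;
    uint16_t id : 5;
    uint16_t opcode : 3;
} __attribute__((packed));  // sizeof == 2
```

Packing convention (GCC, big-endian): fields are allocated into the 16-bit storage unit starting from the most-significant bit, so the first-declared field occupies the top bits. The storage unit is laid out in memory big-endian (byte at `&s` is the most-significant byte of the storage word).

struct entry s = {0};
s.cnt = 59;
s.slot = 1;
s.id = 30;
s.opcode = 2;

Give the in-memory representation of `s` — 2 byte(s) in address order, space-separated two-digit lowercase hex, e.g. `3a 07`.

cnt:7 = 59 → 0x3b << 9 → word 0x7600
slot:1 = 1 → 0x1 << 8 → word 0x7700
id:5 = 30 → 0x1e << 3 → word 0x77f0
opcode:3 = 2 → 0x2 << 0 → word 0x77f2
word = 0x77f2 → big-endian bytes:
  [0]=0x77  [1]=0xf2

77 f2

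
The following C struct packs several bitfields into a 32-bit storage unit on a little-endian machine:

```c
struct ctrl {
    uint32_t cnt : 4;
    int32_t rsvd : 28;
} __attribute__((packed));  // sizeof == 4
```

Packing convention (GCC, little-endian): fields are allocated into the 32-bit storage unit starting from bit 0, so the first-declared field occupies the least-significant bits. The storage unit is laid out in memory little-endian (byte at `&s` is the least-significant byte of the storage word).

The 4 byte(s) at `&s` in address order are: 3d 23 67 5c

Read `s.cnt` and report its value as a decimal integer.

[0]=0x3d [1]=0x23 [2]=0x67 [3]=0x5c (little-endian) → word 0x5c67233d
cnt:4 @ bit 0 → (0x5c67233d>>0)&0xf = 0xd  ←
rsvd:28 @ bit 4 → (0x5c67233d>>4)&0xfffffff = 0x5c67233

13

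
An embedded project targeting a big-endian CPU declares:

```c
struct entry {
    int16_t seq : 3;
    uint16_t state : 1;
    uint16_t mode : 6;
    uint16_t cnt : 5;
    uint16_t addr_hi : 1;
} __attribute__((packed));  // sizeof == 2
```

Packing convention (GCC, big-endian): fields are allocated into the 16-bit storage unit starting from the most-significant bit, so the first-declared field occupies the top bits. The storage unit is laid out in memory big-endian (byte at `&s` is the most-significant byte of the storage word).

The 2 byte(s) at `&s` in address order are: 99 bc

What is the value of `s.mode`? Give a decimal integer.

[0]=0x99 [1]=0xbc (big-endian) → word 0x99bc
seq [13+:3] = (word>>13) & 0x7 = 4
state [12+:1] = (word>>12) & 0x1 = 1
mode [6+:6] = (word>>6) & 0x3f = 38  ←
cnt [1+:5] = (word>>1) & 0x1f = 30
addr_hi [0+:1] = (word>>0) & 0x1 = 0

38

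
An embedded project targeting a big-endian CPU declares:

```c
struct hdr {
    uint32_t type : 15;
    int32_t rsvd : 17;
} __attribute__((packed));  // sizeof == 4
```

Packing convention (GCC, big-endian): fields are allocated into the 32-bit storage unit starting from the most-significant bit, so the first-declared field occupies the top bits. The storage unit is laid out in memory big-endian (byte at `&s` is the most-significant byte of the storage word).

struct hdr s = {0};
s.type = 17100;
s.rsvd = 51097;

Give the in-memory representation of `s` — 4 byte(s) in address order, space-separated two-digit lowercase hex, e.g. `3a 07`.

85 98 c7 99

type (15b) val=17100 bits=0x42cc at bit 17: 0x85980000
rsvd (17b) val=51097 bits=0xc799 at bit 0: 0x8598c799
word = 0x8598c799 → big-endian bytes:
  [0]=0x85  [1]=0x98  [2]=0xc7  [3]=0x99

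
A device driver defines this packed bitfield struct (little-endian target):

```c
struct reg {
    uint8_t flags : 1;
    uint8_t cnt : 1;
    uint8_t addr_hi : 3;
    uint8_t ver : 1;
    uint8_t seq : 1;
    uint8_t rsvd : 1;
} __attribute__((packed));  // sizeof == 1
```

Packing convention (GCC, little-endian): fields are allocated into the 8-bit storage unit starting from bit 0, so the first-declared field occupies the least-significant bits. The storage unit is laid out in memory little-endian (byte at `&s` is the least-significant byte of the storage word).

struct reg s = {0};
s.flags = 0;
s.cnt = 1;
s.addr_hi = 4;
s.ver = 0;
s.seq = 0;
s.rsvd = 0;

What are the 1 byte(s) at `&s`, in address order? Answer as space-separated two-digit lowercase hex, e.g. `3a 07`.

12

flags:1 = 0 → 0x0 << 0 → word 0x00
cnt:1 = 1 → 0x1 << 1 → word 0x02
addr_hi:3 = 4 → 0x4 << 2 → word 0x12
ver:1 = 0 → 0x0 << 5 → word 0x12
seq:1 = 0 → 0x0 << 6 → word 0x12
rsvd:1 = 0 → 0x0 << 7 → word 0x12
word = 0x12 → little-endian bytes:
  [0]=0x12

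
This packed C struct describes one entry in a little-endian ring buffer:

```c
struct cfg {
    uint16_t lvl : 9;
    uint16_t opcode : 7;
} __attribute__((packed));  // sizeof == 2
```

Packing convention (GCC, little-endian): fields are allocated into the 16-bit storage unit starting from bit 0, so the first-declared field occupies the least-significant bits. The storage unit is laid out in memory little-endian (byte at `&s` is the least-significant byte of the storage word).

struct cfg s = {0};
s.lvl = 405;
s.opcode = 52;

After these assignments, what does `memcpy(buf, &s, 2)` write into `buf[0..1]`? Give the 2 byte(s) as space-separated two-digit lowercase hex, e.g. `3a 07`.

95 69

lvl:9 = 405 → 0x195 << 0 → word 0x0195
opcode:7 = 52 → 0x34 << 9 → word 0x6995
word = 0x6995 → little-endian bytes:
  [0]=0x95  [1]=0x69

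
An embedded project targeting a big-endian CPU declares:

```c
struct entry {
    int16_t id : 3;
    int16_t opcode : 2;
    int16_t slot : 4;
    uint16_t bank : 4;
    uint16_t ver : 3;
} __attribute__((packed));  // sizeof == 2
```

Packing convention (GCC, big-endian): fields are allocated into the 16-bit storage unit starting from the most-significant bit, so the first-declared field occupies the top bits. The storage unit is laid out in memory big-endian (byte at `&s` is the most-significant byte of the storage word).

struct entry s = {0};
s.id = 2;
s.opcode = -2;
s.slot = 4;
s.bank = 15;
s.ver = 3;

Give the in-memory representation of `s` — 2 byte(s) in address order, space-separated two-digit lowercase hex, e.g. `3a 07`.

[13+:3] id=2 & 0x7 = 0x2; word=0x4000
[11+:2] opcode=-2 & 0x3 = 0x2; word=0x5000
[7+:4] slot=4 & 0xf = 0x4; word=0x5200
[3+:4] bank=15 & 0xf = 0xf; word=0x5278
[0+:3] ver=3 & 0x7 = 0x3; word=0x527b
word = 0x527b → big-endian bytes:
  [0]=0x52  [1]=0x7b

52 7b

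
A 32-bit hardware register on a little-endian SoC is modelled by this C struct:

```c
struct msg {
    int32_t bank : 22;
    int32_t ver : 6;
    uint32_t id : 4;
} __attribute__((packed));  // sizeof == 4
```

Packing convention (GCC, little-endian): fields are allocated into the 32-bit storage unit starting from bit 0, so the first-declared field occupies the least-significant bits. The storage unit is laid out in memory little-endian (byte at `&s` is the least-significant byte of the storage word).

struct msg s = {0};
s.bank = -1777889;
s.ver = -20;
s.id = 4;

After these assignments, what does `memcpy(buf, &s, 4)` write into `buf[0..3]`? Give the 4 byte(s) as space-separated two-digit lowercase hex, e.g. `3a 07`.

[0+:22] bank=-1777889 & 0x3fffff = 0x24df1f; word=0x0024df1f
[22+:6] ver=-20 & 0x3f = 0x2c; word=0x0b24df1f
[28+:4] id=4 & 0xf = 0x4; word=0x4b24df1f
word = 0x4b24df1f → little-endian bytes:
  [0]=0x1f  [1]=0xdf  [2]=0x24  [3]=0x4b

1f df 24 4b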